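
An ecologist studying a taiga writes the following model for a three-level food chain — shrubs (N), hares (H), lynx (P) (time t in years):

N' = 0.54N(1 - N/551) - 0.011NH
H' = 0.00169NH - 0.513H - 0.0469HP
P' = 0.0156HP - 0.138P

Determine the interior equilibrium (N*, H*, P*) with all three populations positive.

From dP/dt = 0: 0.0156H* = 0.138, so H* = 8.85.
From dN/dt = 0: 0.54(1 - N*/551) = 0.011·8.85, giving N* = 551·(1 - 0.18) = 452.
From dH/dt = 0: 0.00169·452 - 0.513 = 0.0469P*, so P* = 0.25/0.0469 = 5.34.

N* ≈ 452, H* ≈ 8.85, P* ≈ 5.34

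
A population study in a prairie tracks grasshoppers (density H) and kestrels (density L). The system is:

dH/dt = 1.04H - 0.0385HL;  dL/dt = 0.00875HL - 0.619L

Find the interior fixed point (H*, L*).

H* ≈ 70.7, L* ≈ 27

Set dL/dt = 0 with L > 0: 0.00875H - 0.619 = 0, so H* = 0.619/0.00875 = 70.7.
Set dH/dt = 0 with H > 0: 1.04 - 0.0385L = 0, so L* = 1.04/0.0385 = 27.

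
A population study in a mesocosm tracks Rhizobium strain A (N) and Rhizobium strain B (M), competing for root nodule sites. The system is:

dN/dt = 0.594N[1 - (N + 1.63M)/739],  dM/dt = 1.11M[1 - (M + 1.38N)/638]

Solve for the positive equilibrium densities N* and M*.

N* ≈ 241, M* ≈ 306

Setting both brackets to zero gives the nullclines N + 1.63M = 739 and 1.38N + M = 638.
Substituting M = 638 - 1.38N into the first: N(1 - 1.63·1.38) = 739 - 1.63·638.
So N* = -301/-1.25 = 241, and then M* = 638 - 1.38·241 = 306.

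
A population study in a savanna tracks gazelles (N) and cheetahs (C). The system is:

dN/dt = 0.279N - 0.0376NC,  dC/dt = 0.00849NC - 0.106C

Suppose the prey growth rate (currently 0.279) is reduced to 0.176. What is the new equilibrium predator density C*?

C* ≈ 4.68

At the interior fixed point, setting dN/dt = 0 with N > 0 fixes C* = (prey growth rate)/(NC coefficient) — independent of the other coefficients.
With the change, C* = 0.176/0.0376 = 4.68; it falls from 7.42.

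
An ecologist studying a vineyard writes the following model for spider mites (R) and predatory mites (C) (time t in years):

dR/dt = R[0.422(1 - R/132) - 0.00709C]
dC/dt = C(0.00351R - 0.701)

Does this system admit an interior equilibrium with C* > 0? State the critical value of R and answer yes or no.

Threshold R = 200; K < 200, so no, the predator goes extinct.

The predator equation gives dC/dt > 0 only when R > 0.701/0.00351 = 200.
Without the predator, R → K = 132. Since 132 < 200, the predator cannot invade.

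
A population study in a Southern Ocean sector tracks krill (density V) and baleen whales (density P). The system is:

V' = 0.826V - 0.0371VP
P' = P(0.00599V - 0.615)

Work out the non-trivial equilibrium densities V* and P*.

V* ≈ 103, P* ≈ 22.3

Set dP/dt = 0 with P > 0: 0.00599V - 0.615 = 0, so V* = 0.615/0.00599 = 103.
Set dV/dt = 0 with V > 0: 0.826 - 0.0371P = 0, so P* = 0.826/0.0371 = 22.3.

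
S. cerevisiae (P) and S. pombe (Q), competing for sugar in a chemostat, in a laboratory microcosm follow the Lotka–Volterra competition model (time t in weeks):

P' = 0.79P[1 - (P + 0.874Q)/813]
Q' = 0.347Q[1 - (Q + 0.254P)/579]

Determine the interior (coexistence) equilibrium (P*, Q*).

Setting both brackets to zero gives the nullclines P + 0.874Q = 813 and 0.254P + Q = 579.
Substituting Q = 579 - 0.254P into the first: P(1 - 0.874·0.254) = 813 - 0.874·579.
So P* = 307/0.778 = 395, and then Q* = 579 - 0.254·395 = 479.

P* ≈ 395, Q* ≈ 479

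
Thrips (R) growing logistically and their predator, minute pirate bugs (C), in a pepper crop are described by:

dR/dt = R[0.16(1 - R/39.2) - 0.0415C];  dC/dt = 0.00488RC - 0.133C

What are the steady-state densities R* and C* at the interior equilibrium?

From dC/dt = 0 with C > 0: 0.00488R* = 0.133, so R* = 27.3.
Substitute into dR/dt = 0: 0.16(1 - 27.3/39.2) = 0.0415C*.
The bracket is 0.305, giving C* = 0.0488/0.0415 = 1.17.

R* ≈ 27.3, C* ≈ 1.17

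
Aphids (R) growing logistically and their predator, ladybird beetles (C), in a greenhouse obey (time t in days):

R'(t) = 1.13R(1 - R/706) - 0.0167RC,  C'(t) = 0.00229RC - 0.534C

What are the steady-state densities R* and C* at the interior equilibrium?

From dC/dt = 0 with C > 0: 0.00229R* = 0.534, so R* = 233.
Substitute into dR/dt = 0: 1.13(1 - 233/706) = 0.0167C*.
The bracket is 0.67, giving C* = 0.757/0.0167 = 45.3.

R* ≈ 233, C* ≈ 45.3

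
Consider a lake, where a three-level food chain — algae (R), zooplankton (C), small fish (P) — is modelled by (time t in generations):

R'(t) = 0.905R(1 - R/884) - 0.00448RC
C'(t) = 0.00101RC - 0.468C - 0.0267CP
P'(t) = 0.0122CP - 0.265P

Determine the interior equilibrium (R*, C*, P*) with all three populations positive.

R* ≈ 789, C* ≈ 21.7, P* ≈ 12.3

From dP/dt = 0: 0.0122C* = 0.265, so C* = 21.7.
From dR/dt = 0: 0.905(1 - R*/884) = 0.00448·21.7, giving R* = 884·(1 - 0.108) = 789.
From dC/dt = 0: 0.00101·789 - 0.468 = 0.0267P*, so P* = 0.329/0.0267 = 12.3.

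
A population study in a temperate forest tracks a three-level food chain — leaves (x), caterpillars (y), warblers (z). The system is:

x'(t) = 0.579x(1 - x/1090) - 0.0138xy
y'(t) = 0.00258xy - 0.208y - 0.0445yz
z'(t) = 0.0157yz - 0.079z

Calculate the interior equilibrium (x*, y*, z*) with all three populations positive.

x* ≈ 959, y* ≈ 5.03, z* ≈ 50.9

From dz/dt = 0: 0.0157y* = 0.079, so y* = 5.03.
From dx/dt = 0: 0.579(1 - x*/1090) = 0.0138·5.03, giving x* = 1090·(1 - 0.12) = 959.
From dy/dt = 0: 0.00258·959 - 0.208 = 0.0445z*, so z* = 2.27/0.0445 = 50.9.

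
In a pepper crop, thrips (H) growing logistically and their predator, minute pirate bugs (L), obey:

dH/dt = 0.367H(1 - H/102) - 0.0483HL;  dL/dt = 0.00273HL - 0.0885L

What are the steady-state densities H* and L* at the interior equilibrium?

H* ≈ 32.4, L* ≈ 5.18

From dL/dt = 0 with L > 0: 0.00273H* = 0.0885, so H* = 32.4.
Substitute into dH/dt = 0: 0.367(1 - 32.4/102) = 0.0483L*.
The bracket is 0.682, giving L* = 0.25/0.0483 = 5.18.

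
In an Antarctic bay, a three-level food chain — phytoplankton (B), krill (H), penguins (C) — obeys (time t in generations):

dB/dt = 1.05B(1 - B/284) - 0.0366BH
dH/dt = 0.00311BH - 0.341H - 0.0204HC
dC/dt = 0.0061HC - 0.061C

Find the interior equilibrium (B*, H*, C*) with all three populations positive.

From dC/dt = 0: 0.0061H* = 0.061, so H* = 10.
From dB/dt = 0: 1.05(1 - B*/284) = 0.0366·10, giving B* = 284·(1 - 0.349) = 185.
From dH/dt = 0: 0.00311·185 - 0.341 = 0.0204C*, so C* = 0.234/0.0204 = 11.5.

B* ≈ 185, H* ≈ 10, C* ≈ 11.5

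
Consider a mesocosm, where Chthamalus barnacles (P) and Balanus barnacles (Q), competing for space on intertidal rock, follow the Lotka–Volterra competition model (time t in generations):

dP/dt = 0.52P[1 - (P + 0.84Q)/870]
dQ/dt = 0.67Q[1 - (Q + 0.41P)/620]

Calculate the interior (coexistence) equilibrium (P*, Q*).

P* ≈ 533, Q* ≈ 402

Setting both brackets to zero gives the nullclines P + 0.84Q = 870 and 0.41P + Q = 620.
Substituting Q = 620 - 0.41P into the first: P(1 - 0.84·0.41) = 870 - 0.84·620.
So P* = 349/0.656 = 533, and then Q* = 620 - 0.41·533 = 402.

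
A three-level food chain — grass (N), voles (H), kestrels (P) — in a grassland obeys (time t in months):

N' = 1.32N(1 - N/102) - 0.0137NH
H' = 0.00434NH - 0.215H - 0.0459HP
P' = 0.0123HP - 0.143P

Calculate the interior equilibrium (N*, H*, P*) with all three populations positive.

From dP/dt = 0: 0.0123H* = 0.143, so H* = 11.6.
From dN/dt = 0: 1.32(1 - N*/102) = 0.0137·11.6, giving N* = 102·(1 - 0.121) = 89.7.
From dH/dt = 0: 0.00434·89.7 - 0.215 = 0.0459P*, so P* = 0.174/0.0459 = 3.8.

N* ≈ 89.7, H* ≈ 11.6, P* ≈ 3.8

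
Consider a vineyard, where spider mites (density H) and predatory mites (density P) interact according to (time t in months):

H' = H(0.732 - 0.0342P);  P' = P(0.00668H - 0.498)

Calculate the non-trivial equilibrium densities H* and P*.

H* ≈ 74.6, P* ≈ 21.4

Set dP/dt = 0 with P > 0: 0.00668H - 0.498 = 0, so H* = 0.498/0.00668 = 74.6.
Set dH/dt = 0 with H > 0: 0.732 - 0.0342P = 0, so P* = 0.732/0.0342 = 21.4.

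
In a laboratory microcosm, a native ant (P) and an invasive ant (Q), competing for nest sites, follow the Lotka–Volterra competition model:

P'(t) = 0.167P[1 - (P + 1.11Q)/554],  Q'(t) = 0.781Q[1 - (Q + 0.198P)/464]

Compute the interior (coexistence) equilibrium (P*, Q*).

Setting both brackets to zero gives the nullclines P + 1.11Q = 554 and 0.198P + Q = 464.
Substituting Q = 464 - 0.198P into the first: P(1 - 1.11·0.198) = 554 - 1.11·464.
So P* = 39/0.78 = 49.9, and then Q* = 464 - 0.198·49.9 = 454.

P* ≈ 49.9, Q* ≈ 454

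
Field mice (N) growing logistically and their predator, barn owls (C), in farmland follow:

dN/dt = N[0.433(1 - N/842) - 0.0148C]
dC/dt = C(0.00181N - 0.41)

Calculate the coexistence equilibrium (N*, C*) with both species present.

N* ≈ 227, C* ≈ 21.4

From dC/dt = 0 with C > 0: 0.00181N* = 0.41, so N* = 227.
Substitute into dN/dt = 0: 0.433(1 - 227/842) = 0.0148C*.
The bracket is 0.731, giving C* = 0.317/0.0148 = 21.4.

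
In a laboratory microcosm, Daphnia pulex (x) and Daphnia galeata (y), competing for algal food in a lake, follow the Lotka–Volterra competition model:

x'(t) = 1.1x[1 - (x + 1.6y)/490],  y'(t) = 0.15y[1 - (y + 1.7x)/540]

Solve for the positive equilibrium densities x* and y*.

x* ≈ 217, y* ≈ 170

Setting both brackets to zero gives the nullclines x + 1.6y = 490 and 1.7x + y = 540.
Substituting y = 540 - 1.7x into the first: x(1 - 1.6·1.7) = 490 - 1.6·540.
So x* = -374/-1.72 = 217, and then y* = 540 - 1.7·217 = 170.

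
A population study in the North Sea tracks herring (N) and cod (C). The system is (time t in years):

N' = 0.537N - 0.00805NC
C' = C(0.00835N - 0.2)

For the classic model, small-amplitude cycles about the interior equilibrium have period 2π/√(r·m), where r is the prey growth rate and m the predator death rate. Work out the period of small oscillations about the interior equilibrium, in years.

Here r = 0.537 and m = 0.2, so r·m = 0.107.
ω = √0.107 = 0.328 per year, hence T = 2π/ω ≈ 19.2 years.

T ≈ 19.2 years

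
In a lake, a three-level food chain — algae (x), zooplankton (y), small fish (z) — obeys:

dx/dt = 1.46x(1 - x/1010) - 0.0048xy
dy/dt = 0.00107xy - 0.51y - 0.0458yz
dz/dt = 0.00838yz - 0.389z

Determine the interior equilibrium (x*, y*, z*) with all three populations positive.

From dz/dt = 0: 0.00838y* = 0.389, so y* = 46.4.
From dx/dt = 0: 1.46(1 - x*/1010) = 0.0048·46.4, giving x* = 1010·(1 - 0.153) = 856.
From dy/dt = 0: 0.00107·856 - 0.51 = 0.0458z*, so z* = 0.406/0.0458 = 8.86.

x* ≈ 856, y* ≈ 46.4, z* ≈ 8.86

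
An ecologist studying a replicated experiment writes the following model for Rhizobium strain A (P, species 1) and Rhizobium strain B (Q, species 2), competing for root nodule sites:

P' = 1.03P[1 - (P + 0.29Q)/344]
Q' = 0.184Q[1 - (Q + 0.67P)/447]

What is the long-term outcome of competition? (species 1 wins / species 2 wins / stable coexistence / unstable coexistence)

Compare the nullcline intercepts: K1/α12 = 344/0.29 = 1190 > K2 = 447; K2/α21 = 447/0.67 = 667 > K1 = 344.
Since both inequalities hold, each species can invade when rare, so the interior equilibrium is stable.

stable coexistence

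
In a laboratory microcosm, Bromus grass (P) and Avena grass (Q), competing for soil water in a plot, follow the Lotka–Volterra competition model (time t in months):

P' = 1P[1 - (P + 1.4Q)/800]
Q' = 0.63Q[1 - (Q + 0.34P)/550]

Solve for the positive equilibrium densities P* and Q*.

P* ≈ 57.3, Q* ≈ 531

Setting both brackets to zero gives the nullclines P + 1.4Q = 800 and 0.34P + Q = 550.
Substituting Q = 550 - 0.34P into the first: P(1 - 1.4·0.34) = 800 - 1.4·550.
So P* = 30/0.524 = 57.3, and then Q* = 550 - 0.34·57.3 = 531.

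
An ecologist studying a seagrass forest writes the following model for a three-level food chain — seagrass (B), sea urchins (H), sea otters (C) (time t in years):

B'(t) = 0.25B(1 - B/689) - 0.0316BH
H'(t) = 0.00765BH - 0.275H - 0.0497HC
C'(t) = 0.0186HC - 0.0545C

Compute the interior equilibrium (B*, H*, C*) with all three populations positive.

From dC/dt = 0: 0.0186H* = 0.0545, so H* = 2.93.
From dB/dt = 0: 0.25(1 - B*/689) = 0.0316·2.93, giving B* = 689·(1 - 0.37) = 434.
From dH/dt = 0: 0.00765·434 - 0.275 = 0.0497C*, so C* = 3.04/0.0497 = 61.2.

B* ≈ 434, H* ≈ 2.93, C* ≈ 61.2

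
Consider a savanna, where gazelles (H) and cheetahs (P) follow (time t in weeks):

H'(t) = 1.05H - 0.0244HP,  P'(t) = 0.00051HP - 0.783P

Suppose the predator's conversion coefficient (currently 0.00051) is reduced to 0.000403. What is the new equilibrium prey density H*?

H* ≈ 1940

At the interior fixed point, setting dP/dt = 0 with P > 0 fixes H* = (predator death rate)/(HP coefficient) — independent of the other coefficients.
With the change, H* = 0.783/0.000403 = 1940; it rises from 1540.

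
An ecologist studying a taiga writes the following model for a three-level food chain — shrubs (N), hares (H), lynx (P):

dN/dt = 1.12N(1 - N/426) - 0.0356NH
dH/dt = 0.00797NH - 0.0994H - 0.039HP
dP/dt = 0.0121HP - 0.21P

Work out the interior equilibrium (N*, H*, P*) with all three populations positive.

N* ≈ 191, H* ≈ 17.4, P* ≈ 36.5

From dP/dt = 0: 0.0121H* = 0.21, so H* = 17.4.
From dN/dt = 0: 1.12(1 - N*/426) = 0.0356·17.4, giving N* = 426·(1 - 0.552) = 191.
From dH/dt = 0: 0.00797·191 - 0.0994 = 0.039P*, so P* = 1.42/0.039 = 36.5.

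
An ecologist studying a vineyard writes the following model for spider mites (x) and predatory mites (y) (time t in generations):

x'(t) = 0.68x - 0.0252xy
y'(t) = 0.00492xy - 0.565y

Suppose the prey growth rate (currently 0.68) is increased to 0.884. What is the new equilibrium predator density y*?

y* ≈ 35.1

At the interior fixed point, setting dx/dt = 0 with x > 0 fixes y* = (prey growth rate)/(xy coefficient) — independent of the other coefficients.
With the change, y* = 0.884/0.0252 = 35.1; it rises from 27.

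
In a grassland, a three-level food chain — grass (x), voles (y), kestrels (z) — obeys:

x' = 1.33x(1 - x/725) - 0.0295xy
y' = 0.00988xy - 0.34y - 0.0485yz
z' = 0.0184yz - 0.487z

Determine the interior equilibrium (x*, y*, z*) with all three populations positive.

x* ≈ 299, y* ≈ 26.5, z* ≈ 54

From dz/dt = 0: 0.0184y* = 0.487, so y* = 26.5.
From dx/dt = 0: 1.33(1 - x*/725) = 0.0295·26.5, giving x* = 725·(1 - 0.587) = 299.
From dy/dt = 0: 0.00988·299 - 0.34 = 0.0485z*, so z* = 2.62/0.0485 = 54.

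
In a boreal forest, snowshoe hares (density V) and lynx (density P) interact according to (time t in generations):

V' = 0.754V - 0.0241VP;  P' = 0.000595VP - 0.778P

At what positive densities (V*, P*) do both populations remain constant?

Set dP/dt = 0 with P > 0: 0.000595V - 0.778 = 0, so V* = 0.778/0.000595 = 1310.
Set dV/dt = 0 with V > 0: 0.754 - 0.0241P = 0, so P* = 0.754/0.0241 = 31.3.

V* ≈ 1310, P* ≈ 31.3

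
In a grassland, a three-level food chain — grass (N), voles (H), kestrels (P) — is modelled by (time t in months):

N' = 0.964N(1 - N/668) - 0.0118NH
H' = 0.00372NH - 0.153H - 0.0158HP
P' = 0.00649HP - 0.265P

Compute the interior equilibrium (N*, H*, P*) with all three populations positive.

N* ≈ 334, H* ≈ 40.8, P* ≈ 69

From dP/dt = 0: 0.00649H* = 0.265, so H* = 40.8.
From dN/dt = 0: 0.964(1 - N*/668) = 0.0118·40.8, giving N* = 668·(1 - 0.5) = 334.
From dH/dt = 0: 0.00372·334 - 0.153 = 0.0158P*, so P* = 1.09/0.0158 = 69.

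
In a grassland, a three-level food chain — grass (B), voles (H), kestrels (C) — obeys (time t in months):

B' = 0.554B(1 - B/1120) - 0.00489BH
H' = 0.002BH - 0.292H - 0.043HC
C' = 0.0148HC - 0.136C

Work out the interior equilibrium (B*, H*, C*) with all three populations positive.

B* ≈ 1030, H* ≈ 9.19, C* ≈ 41.1

From dC/dt = 0: 0.0148H* = 0.136, so H* = 9.19.
From dB/dt = 0: 0.554(1 - B*/1120) = 0.00489·9.19, giving B* = 1120·(1 - 0.0811) = 1030.
From dH/dt = 0: 0.002·1030 - 0.292 = 0.043C*, so C* = 1.77/0.043 = 41.1.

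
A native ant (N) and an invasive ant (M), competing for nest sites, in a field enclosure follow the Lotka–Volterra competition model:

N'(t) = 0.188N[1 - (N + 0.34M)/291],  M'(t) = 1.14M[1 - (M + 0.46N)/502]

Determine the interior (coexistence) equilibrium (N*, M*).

N* ≈ 143, M* ≈ 436

Setting both brackets to zero gives the nullclines N + 0.34M = 291 and 0.46N + M = 502.
Substituting M = 502 - 0.46N into the first: N(1 - 0.34·0.46) = 291 - 0.34·502.
So N* = 120/0.844 = 143, and then M* = 502 - 0.46·143 = 436.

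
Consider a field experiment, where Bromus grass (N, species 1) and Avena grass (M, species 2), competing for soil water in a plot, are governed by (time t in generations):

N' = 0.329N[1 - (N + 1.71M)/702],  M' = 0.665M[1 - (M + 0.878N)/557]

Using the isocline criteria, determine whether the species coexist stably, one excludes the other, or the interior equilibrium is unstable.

Compare the nullcline intercepts: K1/α12 = 702/1.71 = 411 < K2 = 557; K2/α21 = 557/0.878 = 634 < K1 = 702.
Since both are reversed, neither can invade when rare; the interior point is a saddle.

unstable coexistence (outcome depends on initial conditions)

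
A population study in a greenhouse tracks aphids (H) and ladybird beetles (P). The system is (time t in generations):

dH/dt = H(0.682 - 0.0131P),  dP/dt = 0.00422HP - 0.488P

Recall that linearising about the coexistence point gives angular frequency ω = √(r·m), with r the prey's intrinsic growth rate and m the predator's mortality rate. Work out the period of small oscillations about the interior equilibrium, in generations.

Here r = 0.682 and m = 0.488, so r·m = 0.333.
ω = √0.333 = 0.577 per generation, hence T = 2π/ω ≈ 10.9 generations.

T ≈ 10.9 generations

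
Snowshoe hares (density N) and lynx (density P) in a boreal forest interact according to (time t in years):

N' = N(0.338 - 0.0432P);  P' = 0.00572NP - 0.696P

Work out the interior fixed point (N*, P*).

N* ≈ 122, P* ≈ 7.82

Set dP/dt = 0 with P > 0: 0.00572N - 0.696 = 0, so N* = 0.696/0.00572 = 122.
Set dN/dt = 0 with N > 0: 0.338 - 0.0432P = 0, so P* = 0.338/0.0432 = 7.82.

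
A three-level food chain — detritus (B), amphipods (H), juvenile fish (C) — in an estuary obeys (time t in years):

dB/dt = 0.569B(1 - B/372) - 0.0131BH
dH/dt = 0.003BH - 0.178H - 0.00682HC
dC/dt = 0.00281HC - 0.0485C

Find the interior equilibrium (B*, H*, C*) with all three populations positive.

From dC/dt = 0: 0.00281H* = 0.0485, so H* = 17.3.
From dB/dt = 0: 0.569(1 - B*/372) = 0.0131·17.3, giving B* = 372·(1 - 0.397) = 224.
From dH/dt = 0: 0.003·224 - 0.178 = 0.00682C*, so C* = 0.495/0.00682 = 72.5.

B* ≈ 224, H* ≈ 17.3, C* ≈ 72.5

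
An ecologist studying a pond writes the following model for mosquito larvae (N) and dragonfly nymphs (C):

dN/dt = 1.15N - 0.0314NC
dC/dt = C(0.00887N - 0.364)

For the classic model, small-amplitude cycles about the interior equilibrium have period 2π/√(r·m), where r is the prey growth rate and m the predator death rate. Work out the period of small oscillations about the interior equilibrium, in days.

Here r = 1.15 and m = 0.364, so r·m = 0.419.
ω = √0.419 = 0.647 per day, hence T = 2π/ω ≈ 9.71 days.

T ≈ 9.71 days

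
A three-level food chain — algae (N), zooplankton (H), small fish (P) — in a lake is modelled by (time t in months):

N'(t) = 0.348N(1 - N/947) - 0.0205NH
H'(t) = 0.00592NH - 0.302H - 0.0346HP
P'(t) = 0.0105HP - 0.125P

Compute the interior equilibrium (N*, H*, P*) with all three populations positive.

N* ≈ 283, H* ≈ 11.9, P* ≈ 39.7

From dP/dt = 0: 0.0105H* = 0.125, so H* = 11.9.
From dN/dt = 0: 0.348(1 - N*/947) = 0.0205·11.9, giving N* = 947·(1 - 0.701) = 283.
From dH/dt = 0: 0.00592·283 - 0.302 = 0.0346P*, so P* = 1.37/0.0346 = 39.7.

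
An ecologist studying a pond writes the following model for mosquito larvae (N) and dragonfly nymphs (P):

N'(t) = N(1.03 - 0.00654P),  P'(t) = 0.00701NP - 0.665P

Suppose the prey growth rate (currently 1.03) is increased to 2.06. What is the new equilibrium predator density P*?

P* ≈ 315

At the interior fixed point, setting dN/dt = 0 with N > 0 fixes P* = (prey growth rate)/(NP coefficient) — independent of the other coefficients.
With the change, P* = 2.06/0.00654 = 315; it rises from 157.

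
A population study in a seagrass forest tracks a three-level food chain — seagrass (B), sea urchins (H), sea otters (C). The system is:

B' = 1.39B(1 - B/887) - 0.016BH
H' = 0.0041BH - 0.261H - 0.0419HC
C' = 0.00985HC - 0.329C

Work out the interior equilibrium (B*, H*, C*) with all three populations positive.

From dC/dt = 0: 0.00985H* = 0.329, so H* = 33.4.
From dB/dt = 0: 1.39(1 - B*/887) = 0.016·33.4, giving B* = 887·(1 - 0.384) = 546.
From dH/dt = 0: 0.0041·546 - 0.261 = 0.0419C*, so C* = 1.98/0.0419 = 47.2.

B* ≈ 546, H* ≈ 33.4, C* ≈ 47.2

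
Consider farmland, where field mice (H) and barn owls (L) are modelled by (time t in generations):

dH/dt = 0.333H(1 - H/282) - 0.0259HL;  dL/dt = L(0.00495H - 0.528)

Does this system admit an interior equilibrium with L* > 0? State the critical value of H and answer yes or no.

The predator equation gives dL/dt > 0 only when H > 0.528/0.00495 = 107.
Without the predator, H → K = 282. Since 282 > 107, the predator can invade and persist.

Threshold H = 107; K > 107, so yes, the predator persists.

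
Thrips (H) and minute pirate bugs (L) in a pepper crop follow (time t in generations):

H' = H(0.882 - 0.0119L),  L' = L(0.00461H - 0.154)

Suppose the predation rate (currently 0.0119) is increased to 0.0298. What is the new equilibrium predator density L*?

At the interior fixed point, setting dH/dt = 0 with H > 0 fixes L* = (prey growth rate)/(HL coefficient) — independent of the other coefficients.
With the change, L* = 0.882/0.0298 = 29.6; it falls from 74.1.

L* ≈ 29.6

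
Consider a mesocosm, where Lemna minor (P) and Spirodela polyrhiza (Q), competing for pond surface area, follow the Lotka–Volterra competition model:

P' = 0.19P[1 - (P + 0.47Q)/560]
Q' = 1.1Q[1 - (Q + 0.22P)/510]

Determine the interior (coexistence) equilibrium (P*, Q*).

P* ≈ 357, Q* ≈ 431

Setting both brackets to zero gives the nullclines P + 0.47Q = 560 and 0.22P + Q = 510.
Substituting Q = 510 - 0.22P into the first: P(1 - 0.47·0.22) = 560 - 0.47·510.
So P* = 320/0.897 = 357, and then Q* = 510 - 0.22·357 = 431.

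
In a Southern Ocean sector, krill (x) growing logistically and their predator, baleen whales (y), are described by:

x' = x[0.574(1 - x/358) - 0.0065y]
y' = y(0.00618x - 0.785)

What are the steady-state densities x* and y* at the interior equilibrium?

From dy/dt = 0 with y > 0: 0.00618x* = 0.785, so x* = 127.
Substitute into dx/dt = 0: 0.574(1 - 127/358) = 0.0065y*.
The bracket is 0.645, giving y* = 0.37/0.0065 = 57.

x* ≈ 127, y* ≈ 57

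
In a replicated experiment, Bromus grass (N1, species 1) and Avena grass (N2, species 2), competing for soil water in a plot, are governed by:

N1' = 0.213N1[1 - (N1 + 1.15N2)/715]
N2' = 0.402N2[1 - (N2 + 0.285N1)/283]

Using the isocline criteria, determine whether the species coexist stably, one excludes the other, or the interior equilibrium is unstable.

stable coexistence

Compare the nullcline intercepts: K1/α12 = 715/1.15 = 622 > K2 = 283; K2/α21 = 283/0.285 = 993 > K1 = 715.
Since both inequalities hold, each species can invade when rare, so the interior equilibrium is stable.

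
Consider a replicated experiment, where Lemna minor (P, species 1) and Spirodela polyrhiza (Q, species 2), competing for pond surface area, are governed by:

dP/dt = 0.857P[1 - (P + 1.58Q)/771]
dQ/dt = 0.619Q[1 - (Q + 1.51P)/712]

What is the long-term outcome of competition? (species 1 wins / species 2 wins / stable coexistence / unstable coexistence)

Compare the nullcline intercepts: K1/α12 = 771/1.58 = 488 < K2 = 712; K2/α21 = 712/1.51 = 472 < K1 = 771.
Since both are reversed, neither can invade when rare; the interior point is a saddle.

unstable coexistence (outcome depends on initial conditions)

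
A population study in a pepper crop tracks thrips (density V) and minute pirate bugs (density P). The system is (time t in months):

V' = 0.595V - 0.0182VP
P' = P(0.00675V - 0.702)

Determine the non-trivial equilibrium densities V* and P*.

V* ≈ 104, P* ≈ 32.7

Set dP/dt = 0 with P > 0: 0.00675V - 0.702 = 0, so V* = 0.702/0.00675 = 104.
Set dV/dt = 0 with V > 0: 0.595 - 0.0182P = 0, so P* = 0.595/0.0182 = 32.7.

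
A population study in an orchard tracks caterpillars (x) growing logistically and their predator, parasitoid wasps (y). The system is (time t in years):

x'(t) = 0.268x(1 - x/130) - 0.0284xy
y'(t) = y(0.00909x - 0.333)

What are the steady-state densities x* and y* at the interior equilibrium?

x* ≈ 36.6, y* ≈ 6.78

From dy/dt = 0 with y > 0: 0.00909x* = 0.333, so x* = 36.6.
Substitute into dx/dt = 0: 0.268(1 - 36.6/130) = 0.0284y*.
The bracket is 0.718, giving y* = 0.192/0.0284 = 6.78.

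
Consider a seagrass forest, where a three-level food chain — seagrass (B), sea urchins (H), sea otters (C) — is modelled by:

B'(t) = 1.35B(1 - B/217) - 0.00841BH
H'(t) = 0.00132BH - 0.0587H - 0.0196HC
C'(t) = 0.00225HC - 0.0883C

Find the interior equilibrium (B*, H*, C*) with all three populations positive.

From dC/dt = 0: 0.00225H* = 0.0883, so H* = 39.2.
From dB/dt = 0: 1.35(1 - B*/217) = 0.00841·39.2, giving B* = 217·(1 - 0.244) = 164.
From dH/dt = 0: 0.00132·164 - 0.0587 = 0.0196C*, so C* = 0.158/0.0196 = 8.05.

B* ≈ 164, H* ≈ 39.2, C* ≈ 8.05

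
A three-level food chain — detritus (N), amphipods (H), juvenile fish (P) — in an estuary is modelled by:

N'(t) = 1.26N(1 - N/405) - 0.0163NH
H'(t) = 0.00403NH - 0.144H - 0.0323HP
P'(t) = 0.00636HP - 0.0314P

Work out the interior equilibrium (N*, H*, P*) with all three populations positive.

From dP/dt = 0: 0.00636H* = 0.0314, so H* = 4.94.
From dN/dt = 0: 1.26(1 - N*/405) = 0.0163·4.94, giving N* = 405·(1 - 0.0639) = 379.
From dH/dt = 0: 0.00403·379 - 0.144 = 0.0323P*, so P* = 1.38/0.0323 = 42.8.

N* ≈ 379, H* ≈ 4.94, P* ≈ 42.8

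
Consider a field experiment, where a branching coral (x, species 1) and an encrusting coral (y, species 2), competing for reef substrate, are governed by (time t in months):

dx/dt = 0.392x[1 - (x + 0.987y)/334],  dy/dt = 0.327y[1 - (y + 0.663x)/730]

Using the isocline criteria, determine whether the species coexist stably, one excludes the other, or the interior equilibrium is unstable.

Compare the nullcline intercepts: K1/α12 = 334/0.987 = 338 < K2 = 730; K2/α21 = 730/0.663 = 1100 > K1 = 334.
Since the inequalities point opposite ways, species 2 can invade but species 1 cannot.

species 2 excludes species 1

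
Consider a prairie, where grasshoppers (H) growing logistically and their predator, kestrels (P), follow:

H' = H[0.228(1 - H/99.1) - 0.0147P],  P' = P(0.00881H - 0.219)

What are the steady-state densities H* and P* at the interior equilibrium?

H* ≈ 24.9, P* ≈ 11.6

From dP/dt = 0 with P > 0: 0.00881H* = 0.219, so H* = 24.9.
Substitute into dH/dt = 0: 0.228(1 - 24.9/99.1) = 0.0147P*.
The bracket is 0.749, giving P* = 0.171/0.0147 = 11.6.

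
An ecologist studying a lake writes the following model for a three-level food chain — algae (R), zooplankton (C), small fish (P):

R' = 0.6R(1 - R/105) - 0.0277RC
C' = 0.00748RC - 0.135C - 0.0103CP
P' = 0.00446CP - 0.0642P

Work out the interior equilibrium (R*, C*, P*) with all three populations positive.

R* ≈ 35.2, C* ≈ 14.4, P* ≈ 12.5

From dP/dt = 0: 0.00446C* = 0.0642, so C* = 14.4.
From dR/dt = 0: 0.6(1 - R*/105) = 0.0277·14.4, giving R* = 105·(1 - 0.665) = 35.2.
From dC/dt = 0: 0.00748·35.2 - 0.135 = 0.0103P*, so P* = 0.128/0.0103 = 12.5.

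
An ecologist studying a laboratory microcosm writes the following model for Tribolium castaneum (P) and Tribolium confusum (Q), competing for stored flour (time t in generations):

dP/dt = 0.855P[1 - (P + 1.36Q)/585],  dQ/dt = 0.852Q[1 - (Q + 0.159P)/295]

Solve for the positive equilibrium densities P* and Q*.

P* ≈ 235, Q* ≈ 258

Setting both brackets to zero gives the nullclines P + 1.36Q = 585 and 0.159P + Q = 295.
Substituting Q = 295 - 0.159P into the first: P(1 - 1.36·0.159) = 585 - 1.36·295.
So P* = 184/0.784 = 235, and then Q* = 295 - 0.159·235 = 258.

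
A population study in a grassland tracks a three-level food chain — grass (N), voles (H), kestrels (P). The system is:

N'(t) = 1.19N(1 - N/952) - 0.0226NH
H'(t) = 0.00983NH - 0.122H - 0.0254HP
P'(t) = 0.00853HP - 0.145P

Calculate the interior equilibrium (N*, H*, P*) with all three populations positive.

From dP/dt = 0: 0.00853H* = 0.145, so H* = 17.
From dN/dt = 0: 1.19(1 - N*/952) = 0.0226·17, giving N* = 952·(1 - 0.323) = 645.
From dH/dt = 0: 0.00983·645 - 0.122 = 0.0254P*, so P* = 6.22/0.0254 = 245.

N* ≈ 645, H* ≈ 17, P* ≈ 245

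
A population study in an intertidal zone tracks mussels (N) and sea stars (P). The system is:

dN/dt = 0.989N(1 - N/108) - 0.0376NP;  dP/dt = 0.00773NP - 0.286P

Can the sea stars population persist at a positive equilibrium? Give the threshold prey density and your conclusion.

Threshold N = 37; K > 37, so yes, the predator persists.

The predator equation gives dP/dt > 0 only when N > 0.286/0.00773 = 37.
Without the predator, N → K = 108. Since 108 > 37, the predator can invade and persist.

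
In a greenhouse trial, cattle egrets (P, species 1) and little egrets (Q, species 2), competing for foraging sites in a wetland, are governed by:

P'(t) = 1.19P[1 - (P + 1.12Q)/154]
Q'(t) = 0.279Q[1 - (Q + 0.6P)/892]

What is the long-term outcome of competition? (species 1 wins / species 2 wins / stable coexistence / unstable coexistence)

Compare the nullcline intercepts: K1/α12 = 154/1.12 = 138 < K2 = 892; K2/α21 = 892/0.6 = 1490 > K1 = 154.
Since the inequalities point opposite ways, species 2 can invade but species 1 cannot.

species 2 excludes species 1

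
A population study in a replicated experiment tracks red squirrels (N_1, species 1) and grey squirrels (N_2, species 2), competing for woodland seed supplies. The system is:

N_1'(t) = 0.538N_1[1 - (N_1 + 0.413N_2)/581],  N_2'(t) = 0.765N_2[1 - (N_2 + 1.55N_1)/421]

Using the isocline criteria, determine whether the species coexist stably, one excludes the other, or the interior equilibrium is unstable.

Compare the nullcline intercepts: K1/α12 = 581/0.413 = 1410 > K2 = 421; K2/α21 = 421/1.55 = 272 < K1 = 581.
Since the inequalities point opposite ways, species 1 can invade but species 2 cannot.

species 1 excludes species 2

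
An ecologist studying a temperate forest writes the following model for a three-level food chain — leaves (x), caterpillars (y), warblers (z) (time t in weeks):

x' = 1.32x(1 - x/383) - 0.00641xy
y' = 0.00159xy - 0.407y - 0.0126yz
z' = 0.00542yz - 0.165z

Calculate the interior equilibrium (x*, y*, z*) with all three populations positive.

From dz/dt = 0: 0.00542y* = 0.165, so y* = 30.4.
From dx/dt = 0: 1.32(1 - x*/383) = 0.00641·30.4, giving x* = 383·(1 - 0.148) = 326.
From dy/dt = 0: 0.00159·326 - 0.407 = 0.0126z*, so z* = 0.112/0.0126 = 8.88.

x* ≈ 326, y* ≈ 30.4, z* ≈ 8.88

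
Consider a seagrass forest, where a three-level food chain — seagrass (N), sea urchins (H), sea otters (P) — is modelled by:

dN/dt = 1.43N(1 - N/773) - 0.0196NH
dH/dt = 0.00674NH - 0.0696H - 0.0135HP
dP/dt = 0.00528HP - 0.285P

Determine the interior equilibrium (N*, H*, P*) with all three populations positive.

N* ≈ 201, H* ≈ 54, P* ≈ 95.3

From dP/dt = 0: 0.00528H* = 0.285, so H* = 54.
From dN/dt = 0: 1.43(1 - N*/773) = 0.0196·54, giving N* = 773·(1 - 0.74) = 201.
From dH/dt = 0: 0.00674·201 - 0.0696 = 0.0135P*, so P* = 1.29/0.0135 = 95.3.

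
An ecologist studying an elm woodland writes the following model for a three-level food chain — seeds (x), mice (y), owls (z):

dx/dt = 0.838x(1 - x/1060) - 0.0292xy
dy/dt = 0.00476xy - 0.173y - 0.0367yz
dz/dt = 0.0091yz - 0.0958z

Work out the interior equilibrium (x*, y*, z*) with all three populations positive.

x* ≈ 671, y* ≈ 10.5, z* ≈ 82.3

From dz/dt = 0: 0.0091y* = 0.0958, so y* = 10.5.
From dx/dt = 0: 0.838(1 - x*/1060) = 0.0292·10.5, giving x* = 1060·(1 - 0.367) = 671.
From dy/dt = 0: 0.00476·671 - 0.173 = 0.0367z*, so z* = 3.02/0.0367 = 82.3.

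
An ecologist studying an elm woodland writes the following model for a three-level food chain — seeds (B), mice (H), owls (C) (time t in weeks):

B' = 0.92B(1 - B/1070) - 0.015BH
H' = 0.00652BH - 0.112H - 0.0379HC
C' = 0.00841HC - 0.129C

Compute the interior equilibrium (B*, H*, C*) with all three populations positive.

From dC/dt = 0: 0.00841H* = 0.129, so H* = 15.3.
From dB/dt = 0: 0.92(1 - B*/1070) = 0.015·15.3, giving B* = 1070·(1 - 0.25) = 802.
From dH/dt = 0: 0.00652·802 - 0.112 = 0.0379C*, so C* = 5.12/0.0379 = 135.

B* ≈ 802, H* ≈ 15.3, C* ≈ 135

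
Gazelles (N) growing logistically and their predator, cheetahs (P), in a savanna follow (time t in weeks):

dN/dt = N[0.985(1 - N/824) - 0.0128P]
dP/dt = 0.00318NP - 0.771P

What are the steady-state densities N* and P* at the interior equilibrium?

From dP/dt = 0 with P > 0: 0.00318N* = 0.771, so N* = 242.
Substitute into dN/dt = 0: 0.985(1 - 242/824) = 0.0128P*.
The bracket is 0.706, giving P* = 0.695/0.0128 = 54.3.

N* ≈ 242, P* ≈ 54.3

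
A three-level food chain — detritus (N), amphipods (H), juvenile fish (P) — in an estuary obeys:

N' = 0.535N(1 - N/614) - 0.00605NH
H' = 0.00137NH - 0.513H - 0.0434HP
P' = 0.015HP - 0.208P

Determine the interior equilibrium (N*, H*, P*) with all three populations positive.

From dP/dt = 0: 0.015H* = 0.208, so H* = 13.9.
From dN/dt = 0: 0.535(1 - N*/614) = 0.00605·13.9, giving N* = 614·(1 - 0.157) = 518.
From dH/dt = 0: 0.00137·518 - 0.513 = 0.0434P*, so P* = 0.196/0.0434 = 4.52.

N* ≈ 518, H* ≈ 13.9, P* ≈ 4.52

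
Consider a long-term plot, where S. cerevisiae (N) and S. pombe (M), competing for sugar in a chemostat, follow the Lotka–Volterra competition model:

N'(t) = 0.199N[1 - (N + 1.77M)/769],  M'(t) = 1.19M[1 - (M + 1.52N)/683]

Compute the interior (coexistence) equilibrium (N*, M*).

N* ≈ 260, M* ≈ 287

Setting both brackets to zero gives the nullclines N + 1.77M = 769 and 1.52N + M = 683.
Substituting M = 683 - 1.52N into the first: N(1 - 1.77·1.52) = 769 - 1.77·683.
So N* = -440/-1.69 = 260, and then M* = 683 - 1.52·260 = 287.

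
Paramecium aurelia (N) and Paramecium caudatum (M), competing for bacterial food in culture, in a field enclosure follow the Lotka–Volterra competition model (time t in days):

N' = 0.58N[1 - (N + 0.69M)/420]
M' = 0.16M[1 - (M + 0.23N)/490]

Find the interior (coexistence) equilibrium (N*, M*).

N* ≈ 97.3, M* ≈ 468

Setting both brackets to zero gives the nullclines N + 0.69M = 420 and 0.23N + M = 490.
Substituting M = 490 - 0.23N into the first: N(1 - 0.69·0.23) = 420 - 0.69·490.
So N* = 81.9/0.841 = 97.3, and then M* = 490 - 0.23·97.3 = 468.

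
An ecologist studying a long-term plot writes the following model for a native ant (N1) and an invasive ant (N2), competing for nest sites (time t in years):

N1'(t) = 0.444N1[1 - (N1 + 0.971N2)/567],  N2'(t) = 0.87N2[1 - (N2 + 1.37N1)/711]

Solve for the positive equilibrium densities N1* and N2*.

N1* ≈ 374, N2* ≈ 199

Setting both brackets to zero gives the nullclines N1 + 0.971N2 = 567 and 1.37N1 + N2 = 711.
Substituting N2 = 711 - 1.37N1 into the first: N1(1 - 0.971·1.37) = 567 - 0.971·711.
So N1* = -123/-0.33 = 374, and then N2* = 711 - 1.37·374 = 199.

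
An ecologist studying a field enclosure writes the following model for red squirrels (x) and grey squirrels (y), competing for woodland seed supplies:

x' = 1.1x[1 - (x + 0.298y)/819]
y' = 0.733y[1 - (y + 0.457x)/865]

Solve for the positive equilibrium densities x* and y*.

x* ≈ 650, y* ≈ 568

Setting both brackets to zero gives the nullclines x + 0.298y = 819 and 0.457x + y = 865.
Substituting y = 865 - 0.457x into the first: x(1 - 0.298·0.457) = 819 - 0.298·865.
So x* = 561/0.864 = 650, and then y* = 865 - 0.457·650 = 568.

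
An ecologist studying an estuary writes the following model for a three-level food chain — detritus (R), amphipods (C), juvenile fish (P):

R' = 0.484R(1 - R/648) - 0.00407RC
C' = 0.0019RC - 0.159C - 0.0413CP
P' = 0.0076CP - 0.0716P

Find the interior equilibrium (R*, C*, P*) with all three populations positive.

R* ≈ 597, C* ≈ 9.42, P* ≈ 23.6

From dP/dt = 0: 0.0076C* = 0.0716, so C* = 9.42.
From dR/dt = 0: 0.484(1 - R*/648) = 0.00407·9.42, giving R* = 648·(1 - 0.0792) = 597.
From dC/dt = 0: 0.0019·597 - 0.159 = 0.0413P*, so P* = 0.975/0.0413 = 23.6.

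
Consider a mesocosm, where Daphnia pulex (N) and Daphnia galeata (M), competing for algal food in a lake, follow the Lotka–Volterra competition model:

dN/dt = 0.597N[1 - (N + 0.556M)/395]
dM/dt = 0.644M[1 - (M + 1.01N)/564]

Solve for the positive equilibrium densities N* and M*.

Setting both brackets to zero gives the nullclines N + 0.556M = 395 and 1.01N + M = 564.
Substituting M = 564 - 1.01N into the first: N(1 - 0.556·1.01) = 395 - 0.556·564.
So N* = 81.4/0.438 = 186, and then M* = 564 - 1.01·186 = 376.

N* ≈ 186, M* ≈ 376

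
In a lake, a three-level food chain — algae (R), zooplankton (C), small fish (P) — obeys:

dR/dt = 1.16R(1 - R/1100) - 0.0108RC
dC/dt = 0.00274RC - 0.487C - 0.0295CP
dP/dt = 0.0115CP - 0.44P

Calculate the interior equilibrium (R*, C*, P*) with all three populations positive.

R* ≈ 708, C* ≈ 38.3, P* ≈ 49.3

From dP/dt = 0: 0.0115C* = 0.44, so C* = 38.3.
From dR/dt = 0: 1.16(1 - R*/1100) = 0.0108·38.3, giving R* = 1100·(1 - 0.356) = 708.
From dC/dt = 0: 0.00274·708 - 0.487 = 0.0295P*, so P* = 1.45/0.0295 = 49.3.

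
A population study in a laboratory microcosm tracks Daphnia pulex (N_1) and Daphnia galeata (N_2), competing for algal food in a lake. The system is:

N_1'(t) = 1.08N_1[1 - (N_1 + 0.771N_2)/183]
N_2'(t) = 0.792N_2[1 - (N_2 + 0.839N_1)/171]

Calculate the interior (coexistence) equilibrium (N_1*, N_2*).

Setting both brackets to zero gives the nullclines N_1 + 0.771N_2 = 183 and 0.839N_1 + N_2 = 171.
Substituting N_2 = 171 - 0.839N_1 into the first: N_1(1 - 0.771·0.839) = 183 - 0.771·171.
So N_1* = 51.2/0.353 = 145, and then N_2* = 171 - 0.839·145 = 49.5.

N_1* ≈ 145, N_2* ≈ 49.5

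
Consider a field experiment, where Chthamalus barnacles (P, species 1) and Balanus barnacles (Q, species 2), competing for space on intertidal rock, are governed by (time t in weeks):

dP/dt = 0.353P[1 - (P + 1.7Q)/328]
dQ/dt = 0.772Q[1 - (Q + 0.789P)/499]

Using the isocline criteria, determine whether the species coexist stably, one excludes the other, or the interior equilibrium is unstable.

species 2 excludes species 1

Compare the nullcline intercepts: K1/α12 = 328/1.7 = 193 < K2 = 499; K2/α21 = 499/0.789 = 632 > K1 = 328.
Since the inequalities point opposite ways, species 2 can invade but species 1 cannot.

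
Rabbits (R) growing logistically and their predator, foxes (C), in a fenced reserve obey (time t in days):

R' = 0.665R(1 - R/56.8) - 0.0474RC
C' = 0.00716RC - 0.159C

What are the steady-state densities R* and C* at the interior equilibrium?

R* ≈ 22.2, C* ≈ 8.54

From dC/dt = 0 with C > 0: 0.00716R* = 0.159, so R* = 22.2.
Substitute into dR/dt = 0: 0.665(1 - 22.2/56.8) = 0.0474C*.
The bracket is 0.609, giving C* = 0.405/0.0474 = 8.54.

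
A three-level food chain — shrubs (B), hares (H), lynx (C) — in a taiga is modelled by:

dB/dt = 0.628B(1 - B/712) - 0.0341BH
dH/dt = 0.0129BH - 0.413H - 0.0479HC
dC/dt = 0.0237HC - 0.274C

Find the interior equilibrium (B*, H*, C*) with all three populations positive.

From dC/dt = 0: 0.0237H* = 0.274, so H* = 11.6.
From dB/dt = 0: 0.628(1 - B*/712) = 0.0341·11.6, giving B* = 712·(1 - 0.628) = 265.
From dH/dt = 0: 0.0129·265 - 0.413 = 0.0479C*, so C* = 3.01/0.0479 = 62.8.

B* ≈ 265, H* ≈ 11.6, C* ≈ 62.8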